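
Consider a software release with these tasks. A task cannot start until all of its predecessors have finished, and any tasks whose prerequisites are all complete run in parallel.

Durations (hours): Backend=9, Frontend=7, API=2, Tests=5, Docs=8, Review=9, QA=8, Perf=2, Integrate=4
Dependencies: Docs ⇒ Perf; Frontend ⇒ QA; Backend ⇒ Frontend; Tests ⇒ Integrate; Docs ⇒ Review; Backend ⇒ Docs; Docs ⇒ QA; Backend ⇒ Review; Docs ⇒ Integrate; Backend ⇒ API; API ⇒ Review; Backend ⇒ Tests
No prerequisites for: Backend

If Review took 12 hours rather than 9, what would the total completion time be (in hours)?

Actual critical path: Backend→Docs→Review = 9+8+9 = 26 ⇒ 26 hours.
Since Review is critical, the +3 change carries straight to that chain (now 29 hours).
No other chain overtakes it, so the finish is 29 hours.

29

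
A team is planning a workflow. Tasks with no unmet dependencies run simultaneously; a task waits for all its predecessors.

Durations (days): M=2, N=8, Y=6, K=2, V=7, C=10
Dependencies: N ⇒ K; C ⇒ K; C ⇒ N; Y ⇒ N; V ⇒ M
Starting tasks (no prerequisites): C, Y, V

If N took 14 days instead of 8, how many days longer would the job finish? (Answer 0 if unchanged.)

6

Critical path before the change: C→N→K = 10+8+2 = 20 giving 20 days.
N is on the critical path; changing it to 14 makes that path 26 days.
No other chain overtakes it, so the finish is 26 days.
Change in finish: 26 − 20 = +6 days.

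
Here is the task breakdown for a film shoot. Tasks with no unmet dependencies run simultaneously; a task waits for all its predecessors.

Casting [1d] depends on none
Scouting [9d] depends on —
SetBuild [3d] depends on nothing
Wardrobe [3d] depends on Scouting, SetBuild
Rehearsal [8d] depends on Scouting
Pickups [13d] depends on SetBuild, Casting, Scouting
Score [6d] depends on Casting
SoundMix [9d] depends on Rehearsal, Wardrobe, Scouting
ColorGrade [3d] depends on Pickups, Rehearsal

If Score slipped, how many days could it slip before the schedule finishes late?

19

Critical path: Scouting→Rehearsal→SoundMix = 9+8+9 = 26, so the finish is 26 days.
Score finishes as early as 7 and must finish by 26.
Float = 26 − 7 = 19.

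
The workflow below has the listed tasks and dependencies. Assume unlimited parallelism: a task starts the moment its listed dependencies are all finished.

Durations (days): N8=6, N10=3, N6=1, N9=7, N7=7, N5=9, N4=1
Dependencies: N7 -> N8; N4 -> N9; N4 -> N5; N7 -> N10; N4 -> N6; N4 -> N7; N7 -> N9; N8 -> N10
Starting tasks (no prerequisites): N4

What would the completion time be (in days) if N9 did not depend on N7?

Original critical path: N4→N7→N8→N10 = 1+7+6+3 = 17 ⇒ 17 days.
Without N7→N9, N9's earliest start moves from 8 to 1.
New critical path: N4→N7→N8→N10 = 1+7+6+3 = 17 ⇒ 17 days.

17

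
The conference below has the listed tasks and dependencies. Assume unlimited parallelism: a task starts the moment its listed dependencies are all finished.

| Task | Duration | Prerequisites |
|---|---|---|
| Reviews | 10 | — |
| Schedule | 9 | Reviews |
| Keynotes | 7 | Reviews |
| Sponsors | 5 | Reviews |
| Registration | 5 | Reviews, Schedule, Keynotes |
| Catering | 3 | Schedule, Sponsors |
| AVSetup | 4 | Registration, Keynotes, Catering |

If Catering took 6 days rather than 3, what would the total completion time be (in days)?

As given, the longest chain is Reviews→Schedule→Registration→AVSetup = 10+9+5+4 = 28, so the finish is 28 days.
Catering has 2 days of float (longest path through it is 26).
The binding chain switches to Reviews→Schedule→Catering→AVSetup = 10+9+6+4 = 29; finish 29 days.

29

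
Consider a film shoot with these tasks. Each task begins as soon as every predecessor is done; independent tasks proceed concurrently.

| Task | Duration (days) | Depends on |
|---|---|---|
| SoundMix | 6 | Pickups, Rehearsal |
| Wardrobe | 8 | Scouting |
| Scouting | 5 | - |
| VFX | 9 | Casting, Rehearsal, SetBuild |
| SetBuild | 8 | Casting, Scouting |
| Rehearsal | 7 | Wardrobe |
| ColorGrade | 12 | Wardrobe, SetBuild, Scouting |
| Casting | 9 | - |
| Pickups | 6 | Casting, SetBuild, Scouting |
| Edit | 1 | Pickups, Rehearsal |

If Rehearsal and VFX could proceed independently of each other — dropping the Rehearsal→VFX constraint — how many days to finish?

29

Before: longest chain Casting→SetBuild→Pickups→SoundMix = 9+8+6+6 = 29, finish 29.
Without Rehearsal→VFX, VFX's earliest start moves from 20 to 17.
New critical path: Casting→SetBuild→Pickups→SoundMix = 9+8+6+6 = 29 ⇒ 29 days.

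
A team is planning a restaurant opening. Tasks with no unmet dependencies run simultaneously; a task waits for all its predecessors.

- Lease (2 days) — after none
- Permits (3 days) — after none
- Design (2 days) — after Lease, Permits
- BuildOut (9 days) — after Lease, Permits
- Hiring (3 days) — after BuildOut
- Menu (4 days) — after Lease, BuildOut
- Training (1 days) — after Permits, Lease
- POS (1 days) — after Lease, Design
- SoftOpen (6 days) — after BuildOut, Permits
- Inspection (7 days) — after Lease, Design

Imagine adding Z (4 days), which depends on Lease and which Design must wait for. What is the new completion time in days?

18

Originally the plan takes 18 days.
With Z inserted, Design now waits for max(Lease, Permits, Z).
New critical path: Permits→BuildOut→SoftOpen = 3+9+6 = 18 ⇒ 18 days.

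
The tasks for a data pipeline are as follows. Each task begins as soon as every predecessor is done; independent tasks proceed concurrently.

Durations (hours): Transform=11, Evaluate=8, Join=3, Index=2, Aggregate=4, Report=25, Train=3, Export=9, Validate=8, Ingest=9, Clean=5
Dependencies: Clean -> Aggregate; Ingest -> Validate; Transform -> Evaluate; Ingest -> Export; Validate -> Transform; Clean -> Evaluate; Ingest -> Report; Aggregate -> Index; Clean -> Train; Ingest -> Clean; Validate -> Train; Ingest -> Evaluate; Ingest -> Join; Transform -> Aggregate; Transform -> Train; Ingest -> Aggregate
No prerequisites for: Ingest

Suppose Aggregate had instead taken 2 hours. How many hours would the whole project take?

Baseline: Ingest→Validate→Transform→Evaluate = 9+8+11+8 = 36 → 36 hours.
The longest path through Aggregate is only 34 hours, so Aggregate has float 2.
The critical path is still Ingest→Validate→Transform→Evaluate; finish is now 36 hours.

36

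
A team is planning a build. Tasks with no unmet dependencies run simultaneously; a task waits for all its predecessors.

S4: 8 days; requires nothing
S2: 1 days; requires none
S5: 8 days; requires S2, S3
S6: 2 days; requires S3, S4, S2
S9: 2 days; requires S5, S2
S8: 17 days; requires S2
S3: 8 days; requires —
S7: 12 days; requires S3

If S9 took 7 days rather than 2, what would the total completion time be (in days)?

23

The binding path is S3→S7 = 8+12 = 20; finish at 20 days.
S9 is off the critical path — its longest chain is 18 days, giving 2 of slack.
The binding chain switches to S3→S5→S9 = 8+8+7 = 23; finish 23 days.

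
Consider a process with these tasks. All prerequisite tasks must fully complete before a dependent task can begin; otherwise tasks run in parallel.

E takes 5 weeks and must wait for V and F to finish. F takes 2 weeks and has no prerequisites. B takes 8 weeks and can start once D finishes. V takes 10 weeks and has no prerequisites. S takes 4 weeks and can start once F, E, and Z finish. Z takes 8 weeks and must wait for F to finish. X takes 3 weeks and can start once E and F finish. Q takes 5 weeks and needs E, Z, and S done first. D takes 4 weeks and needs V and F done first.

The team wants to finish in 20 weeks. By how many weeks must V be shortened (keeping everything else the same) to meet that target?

Current finish: 24 weeks; target: 20.
V is on every critical path, so each week cut from V cuts the finish by one (this holds down to a finish of 19).
Need 24 − 20 = 4 weeks off V → V becomes 6 weeks, finish becomes 20.

4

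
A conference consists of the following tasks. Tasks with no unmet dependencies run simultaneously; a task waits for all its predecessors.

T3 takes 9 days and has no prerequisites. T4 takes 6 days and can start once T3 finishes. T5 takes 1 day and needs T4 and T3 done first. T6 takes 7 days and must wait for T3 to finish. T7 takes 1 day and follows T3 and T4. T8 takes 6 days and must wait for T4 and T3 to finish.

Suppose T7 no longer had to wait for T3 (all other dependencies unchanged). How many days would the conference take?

Before: longest chain T3→T4→T8 = 9+6+6 = 21, finish 21.
Dropping T3→T7 doesn't change T7's earliest start (15); another predecessor still binds.
The longest chain is now T3→T4→T8 = 9+6+6 = 21, so the conference takes 21 days.

21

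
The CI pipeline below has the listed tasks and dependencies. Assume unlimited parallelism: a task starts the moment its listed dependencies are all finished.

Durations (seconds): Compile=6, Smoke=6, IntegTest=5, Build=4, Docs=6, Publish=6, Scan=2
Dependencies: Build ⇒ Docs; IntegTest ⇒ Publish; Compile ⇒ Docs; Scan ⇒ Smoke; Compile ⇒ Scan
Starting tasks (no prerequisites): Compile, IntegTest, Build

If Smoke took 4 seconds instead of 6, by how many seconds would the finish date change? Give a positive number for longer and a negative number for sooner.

-2

As given, the longest chain is Compile→Scan→Smoke = 6+2+6 = 14, so the finish is 14 seconds.
Since Smoke is critical, the -2 change carries straight to that chain (now 12 seconds).
The binding chain switches to Compile→Docs = 6+6 = 12; finish 12 seconds.
Change in finish: 12 − 14 = -2 seconds.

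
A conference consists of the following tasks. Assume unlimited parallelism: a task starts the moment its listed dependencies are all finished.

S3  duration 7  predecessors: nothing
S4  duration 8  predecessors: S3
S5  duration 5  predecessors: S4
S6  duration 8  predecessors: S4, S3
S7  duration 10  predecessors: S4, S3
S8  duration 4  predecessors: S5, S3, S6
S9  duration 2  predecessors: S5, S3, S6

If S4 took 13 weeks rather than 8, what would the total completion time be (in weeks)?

Critical path before the change: S3→S4→S6→S8 = 7+8+8+4 = 27 giving 27 weeks.
Since S4 is critical, the +5 change carries straight to that chain (now 32 weeks).
That remains the longest chain; total 32 weeks.

32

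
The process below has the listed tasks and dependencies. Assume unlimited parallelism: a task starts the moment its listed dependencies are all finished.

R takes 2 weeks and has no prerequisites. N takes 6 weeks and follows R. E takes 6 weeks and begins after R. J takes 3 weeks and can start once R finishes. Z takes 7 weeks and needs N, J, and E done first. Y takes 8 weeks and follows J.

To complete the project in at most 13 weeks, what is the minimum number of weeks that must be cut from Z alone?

2

Current finish: 15 weeks; target: 13.
Z is on every critical path, so each week cut from Z cuts the finish by one (this holds down to a finish of 13).
Need 15 − 13 = 2 weeks off Z → Z becomes 5 weeks, finish becomes 13.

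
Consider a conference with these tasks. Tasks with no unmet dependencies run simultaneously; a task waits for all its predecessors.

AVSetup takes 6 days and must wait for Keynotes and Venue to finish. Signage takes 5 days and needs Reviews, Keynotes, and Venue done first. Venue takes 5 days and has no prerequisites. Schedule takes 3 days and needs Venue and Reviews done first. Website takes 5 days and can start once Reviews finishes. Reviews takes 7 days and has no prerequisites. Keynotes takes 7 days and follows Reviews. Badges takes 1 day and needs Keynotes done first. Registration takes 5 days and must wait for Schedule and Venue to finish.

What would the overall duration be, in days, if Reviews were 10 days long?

23

Baseline: Reviews→Keynotes→AVSetup = 7+7+6 = 20 → 20 days.
Reviews is on the critical path; changing it to 10 makes that path 23 days.
The critical path is still Reviews→Keynotes→AVSetup; finish is now 23 days.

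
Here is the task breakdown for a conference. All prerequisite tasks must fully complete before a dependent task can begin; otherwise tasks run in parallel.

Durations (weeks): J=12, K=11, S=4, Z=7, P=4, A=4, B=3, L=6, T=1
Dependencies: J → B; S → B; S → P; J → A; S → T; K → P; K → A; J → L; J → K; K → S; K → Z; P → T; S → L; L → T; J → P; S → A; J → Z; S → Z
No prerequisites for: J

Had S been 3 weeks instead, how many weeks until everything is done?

33

Baseline: J→K→S→Z = 12+11+4+7 = 34 → 34 weeks.
S lies on that path, so at 3 weeks the path becomes 33 weeks.
No other chain overtakes it, so the finish is 33 weeks.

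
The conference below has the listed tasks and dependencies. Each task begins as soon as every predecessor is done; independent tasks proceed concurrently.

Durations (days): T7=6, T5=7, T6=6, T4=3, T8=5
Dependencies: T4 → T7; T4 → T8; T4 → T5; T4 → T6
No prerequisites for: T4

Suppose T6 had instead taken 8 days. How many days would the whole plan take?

Actual critical path: T4→T5 = 3+7 = 10 ⇒ 10 days.
The longest path through T6 is only 9 days, so T6 has float 1.
New critical path: T4→T6 = 3+8 = 11 ⇒ 11 days.

11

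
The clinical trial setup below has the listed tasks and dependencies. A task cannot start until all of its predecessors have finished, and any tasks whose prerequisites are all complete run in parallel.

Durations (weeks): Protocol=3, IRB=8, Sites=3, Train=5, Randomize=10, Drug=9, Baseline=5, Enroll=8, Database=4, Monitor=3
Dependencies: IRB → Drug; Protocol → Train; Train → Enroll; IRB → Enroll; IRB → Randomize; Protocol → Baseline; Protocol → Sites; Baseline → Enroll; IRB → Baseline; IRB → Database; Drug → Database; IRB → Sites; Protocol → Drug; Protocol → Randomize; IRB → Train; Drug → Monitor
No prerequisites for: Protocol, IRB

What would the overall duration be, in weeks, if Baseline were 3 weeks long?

21

Baseline: IRB→Baseline→Enroll = 8+5+8 = 21 → 21 weeks.
Baseline lies on that path, so at 3 weeks the path becomes 19 weeks.
The binding chain switches to IRB→Train→Enroll = 8+5+8 = 21; finish 21 weeks.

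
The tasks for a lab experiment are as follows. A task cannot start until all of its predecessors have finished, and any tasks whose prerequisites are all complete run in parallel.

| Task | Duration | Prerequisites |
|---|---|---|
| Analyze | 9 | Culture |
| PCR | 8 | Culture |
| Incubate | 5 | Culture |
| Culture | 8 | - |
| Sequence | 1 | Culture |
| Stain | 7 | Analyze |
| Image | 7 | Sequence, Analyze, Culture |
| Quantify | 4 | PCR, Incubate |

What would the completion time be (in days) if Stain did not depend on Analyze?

24

Original critical path: Culture→Analyze→Image = 8+9+7 = 24 ⇒ 24 days.
Without Analyze→Stain, Stain's earliest start moves from 17 to 0.
After: Culture→Analyze→Image = 8+9+7 = 24 → 24 days.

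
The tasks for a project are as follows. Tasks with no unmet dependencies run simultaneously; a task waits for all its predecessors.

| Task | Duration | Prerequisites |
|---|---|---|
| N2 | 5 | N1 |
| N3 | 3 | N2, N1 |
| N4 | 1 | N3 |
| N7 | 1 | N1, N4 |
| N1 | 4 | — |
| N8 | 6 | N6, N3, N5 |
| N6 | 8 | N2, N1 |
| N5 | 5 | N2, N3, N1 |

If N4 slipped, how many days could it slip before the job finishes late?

Critical path: N1→N2→N3→N5→N8 = 4+5+3+5+6 = 23, so the finish is 23 days.
N4 finishes as early as 13 and must finish by 22.
So N4 can slip 22 − 13 = 9 days.

9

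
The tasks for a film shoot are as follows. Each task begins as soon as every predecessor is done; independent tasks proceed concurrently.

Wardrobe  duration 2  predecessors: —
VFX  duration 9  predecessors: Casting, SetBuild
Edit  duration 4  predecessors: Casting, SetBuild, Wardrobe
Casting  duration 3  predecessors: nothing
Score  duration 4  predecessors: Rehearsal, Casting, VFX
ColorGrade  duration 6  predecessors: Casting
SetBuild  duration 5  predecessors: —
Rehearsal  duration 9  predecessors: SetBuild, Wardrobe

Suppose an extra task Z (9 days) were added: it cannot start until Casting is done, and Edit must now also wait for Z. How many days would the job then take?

18

Originally the job takes 18 days.
With Z inserted, Edit now waits for max(Casting, SetBuild, Wardrobe, Z).
New critical path: SetBuild→Rehearsal→Score = 5+9+4 = 18 ⇒ 18 days.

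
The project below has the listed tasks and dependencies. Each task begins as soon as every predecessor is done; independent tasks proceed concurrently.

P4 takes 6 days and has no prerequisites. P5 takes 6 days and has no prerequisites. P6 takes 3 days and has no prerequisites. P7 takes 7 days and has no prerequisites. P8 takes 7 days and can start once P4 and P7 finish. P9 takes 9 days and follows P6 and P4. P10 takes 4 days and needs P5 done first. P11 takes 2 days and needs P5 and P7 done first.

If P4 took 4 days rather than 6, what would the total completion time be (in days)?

As given, the longest chain is P4→P9 = 6+9 = 15, so the finish is 15 days.
Since P4 is critical, the -2 change carries straight to that chain (now 13 days).
Now P7→P8 = 7+7 = 14 is longest, so the finish becomes 14 days.

14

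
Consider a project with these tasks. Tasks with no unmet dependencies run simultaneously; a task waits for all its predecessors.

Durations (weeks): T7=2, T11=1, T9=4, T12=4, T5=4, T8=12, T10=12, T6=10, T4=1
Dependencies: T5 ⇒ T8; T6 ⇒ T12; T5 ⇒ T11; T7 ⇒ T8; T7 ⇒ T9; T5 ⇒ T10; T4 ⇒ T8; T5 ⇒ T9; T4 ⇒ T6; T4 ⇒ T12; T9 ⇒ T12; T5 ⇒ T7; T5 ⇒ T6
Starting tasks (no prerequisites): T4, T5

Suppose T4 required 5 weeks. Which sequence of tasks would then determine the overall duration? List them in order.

T4, T6, T12

Critical path before the change: T5→T6→T12 = 4+10+4 = 18 giving 18 weeks.
T4 is off the critical path — its longest chain is 15 weeks, giving 3 of slack.
New critical path: T4→T6→T12 = 5+10+4 = 19 ⇒ 19 weeks.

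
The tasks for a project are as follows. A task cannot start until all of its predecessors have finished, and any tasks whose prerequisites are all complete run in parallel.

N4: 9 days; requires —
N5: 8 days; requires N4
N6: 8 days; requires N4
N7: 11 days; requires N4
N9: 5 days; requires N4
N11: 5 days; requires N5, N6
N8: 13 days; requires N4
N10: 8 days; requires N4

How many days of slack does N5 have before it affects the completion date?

0

Critical path: N4→N5→N11 = 9+8+5 = 22, so the finish is 22 days.
The longest chain containing N5 totals 22 days.
So N5 can slip 17 − 17 = 0 days.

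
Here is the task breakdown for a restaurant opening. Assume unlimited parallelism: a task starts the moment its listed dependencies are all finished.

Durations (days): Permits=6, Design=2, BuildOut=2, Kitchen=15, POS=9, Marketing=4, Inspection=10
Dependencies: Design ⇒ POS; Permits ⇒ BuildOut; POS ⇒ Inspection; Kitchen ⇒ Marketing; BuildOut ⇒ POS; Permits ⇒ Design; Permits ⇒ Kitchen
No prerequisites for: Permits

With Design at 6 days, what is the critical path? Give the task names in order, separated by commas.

As given, the longest chain is Permits→Design→POS→Inspection = 6+2+9+10 = 27, so the finish is 27 days.
Since Design is critical, the +4 change carries straight to that chain (now 31 days).
That remains the longest chain; total 31 days.

Permits, Design, POS, Inspection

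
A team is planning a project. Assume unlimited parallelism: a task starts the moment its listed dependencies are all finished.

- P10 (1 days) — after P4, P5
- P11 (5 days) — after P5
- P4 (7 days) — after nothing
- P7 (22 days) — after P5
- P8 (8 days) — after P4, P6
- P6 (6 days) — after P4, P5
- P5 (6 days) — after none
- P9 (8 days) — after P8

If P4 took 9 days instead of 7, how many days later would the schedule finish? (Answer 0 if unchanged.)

2

As given, the longest chain is P4→P6→P8→P9 = 7+6+8+8 = 29, so the finish is 29 days.
P4 is on the critical path; changing it to 9 makes that path 31 days.
That remains the longest chain; total 31 days.
Change in finish: 31 − 29 = +2 days.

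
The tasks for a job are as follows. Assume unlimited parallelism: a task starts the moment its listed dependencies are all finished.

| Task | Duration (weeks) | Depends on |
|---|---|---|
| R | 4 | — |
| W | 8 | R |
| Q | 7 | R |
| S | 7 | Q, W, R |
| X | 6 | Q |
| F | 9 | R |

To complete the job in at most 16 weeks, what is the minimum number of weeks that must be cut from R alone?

Current finish: 19 weeks; target: 16.
R is on every critical path, so each week cut from R cuts the finish by one (this holds down to a finish of 16).
Need 19 − 16 = 3 weeks off R → R becomes 1 week, finish becomes 16.

3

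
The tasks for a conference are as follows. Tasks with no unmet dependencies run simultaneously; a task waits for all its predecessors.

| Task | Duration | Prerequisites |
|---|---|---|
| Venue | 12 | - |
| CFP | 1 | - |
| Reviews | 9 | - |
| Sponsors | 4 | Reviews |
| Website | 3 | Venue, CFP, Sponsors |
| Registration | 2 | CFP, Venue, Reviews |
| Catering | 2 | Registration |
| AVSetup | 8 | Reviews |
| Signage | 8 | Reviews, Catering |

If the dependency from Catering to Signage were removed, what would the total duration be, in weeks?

Original critical path: Venue→Registration→Catering→Signage = 12+2+2+8 = 24 ⇒ 24 weeks.
Without Catering→Signage, Signage's earliest start moves from 16 to 9.
After: Reviews→AVSetup = 9+8 = 17 → 17 weeks.

17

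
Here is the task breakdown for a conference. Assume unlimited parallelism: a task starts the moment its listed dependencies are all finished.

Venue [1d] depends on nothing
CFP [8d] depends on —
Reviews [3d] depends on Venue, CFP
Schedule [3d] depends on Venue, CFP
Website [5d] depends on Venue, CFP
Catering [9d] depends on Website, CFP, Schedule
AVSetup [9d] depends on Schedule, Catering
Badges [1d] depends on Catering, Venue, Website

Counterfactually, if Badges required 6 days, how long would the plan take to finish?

31

Baseline: CFP→Website→Catering→AVSetup = 8+5+9+9 = 31 → 31 days.
The longest path through Badges is only 23 days, so Badges has float 8.
That remains the longest chain; total 31 days.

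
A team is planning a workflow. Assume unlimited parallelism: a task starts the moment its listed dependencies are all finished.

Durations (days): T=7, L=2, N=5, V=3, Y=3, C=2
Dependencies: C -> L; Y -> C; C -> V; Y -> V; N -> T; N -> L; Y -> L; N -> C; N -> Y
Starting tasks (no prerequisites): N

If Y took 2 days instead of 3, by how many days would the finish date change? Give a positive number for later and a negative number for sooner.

Actual critical path: N→Y→C→V = 5+3+2+3 = 13 ⇒ 13 days.
Since Y is critical, the -1 change carries straight to that chain (now 12 days).
The critical path is still N→Y→C→V; finish is now 12 days.
Change in finish: 12 − 13 = -1 days.

-1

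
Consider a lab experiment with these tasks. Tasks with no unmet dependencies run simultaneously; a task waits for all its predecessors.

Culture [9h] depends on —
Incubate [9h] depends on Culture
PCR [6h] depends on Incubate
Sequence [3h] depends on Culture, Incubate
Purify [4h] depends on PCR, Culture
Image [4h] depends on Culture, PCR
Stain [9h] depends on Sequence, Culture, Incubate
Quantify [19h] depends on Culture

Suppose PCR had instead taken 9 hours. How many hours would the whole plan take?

31

As given, the longest chain is Culture→Incubate→Sequence→Stain = 9+9+3+9 = 30, so the finish is 30 hours.
PCR is off the critical path — its longest chain is 28 hours, giving 2 of slack.
New critical path: Culture→Incubate→PCR→Purify = 9+9+9+4 = 31 ⇒ 31 hours.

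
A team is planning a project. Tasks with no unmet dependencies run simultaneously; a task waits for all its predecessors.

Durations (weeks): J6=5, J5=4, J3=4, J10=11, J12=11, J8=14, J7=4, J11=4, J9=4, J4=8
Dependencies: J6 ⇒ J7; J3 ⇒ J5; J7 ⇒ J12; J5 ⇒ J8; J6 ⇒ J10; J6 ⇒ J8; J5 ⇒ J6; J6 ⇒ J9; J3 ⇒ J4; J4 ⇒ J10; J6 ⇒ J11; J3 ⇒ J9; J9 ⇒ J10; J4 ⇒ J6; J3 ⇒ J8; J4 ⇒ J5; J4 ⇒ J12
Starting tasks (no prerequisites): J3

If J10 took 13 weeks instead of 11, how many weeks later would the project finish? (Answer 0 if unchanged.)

Baseline: J3→J4→J5→J6→J9→J10 = 4+8+4+5+4+11 = 36 → 36 weeks.
J10 lies on that path, so at 13 weeks the path becomes 38 weeks.
That remains the longest chain; total 38 weeks.
Change in finish: 38 − 36 = +2 weeks.

2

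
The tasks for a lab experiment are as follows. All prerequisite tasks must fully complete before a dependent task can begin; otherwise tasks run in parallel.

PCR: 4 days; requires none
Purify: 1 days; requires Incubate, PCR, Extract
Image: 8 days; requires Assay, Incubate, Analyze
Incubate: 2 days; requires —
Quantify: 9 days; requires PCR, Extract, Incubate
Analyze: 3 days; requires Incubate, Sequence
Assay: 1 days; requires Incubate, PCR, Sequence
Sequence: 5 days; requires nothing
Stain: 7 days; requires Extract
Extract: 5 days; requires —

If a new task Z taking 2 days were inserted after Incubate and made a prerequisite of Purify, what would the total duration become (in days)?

16

Originally the plan takes 16 days.
With Z inserted, Purify now waits for max(Incubate, PCR, Extract, Z).
New critical path: Sequence→Analyze→Image = 5+3+8 = 16 ⇒ 16 days.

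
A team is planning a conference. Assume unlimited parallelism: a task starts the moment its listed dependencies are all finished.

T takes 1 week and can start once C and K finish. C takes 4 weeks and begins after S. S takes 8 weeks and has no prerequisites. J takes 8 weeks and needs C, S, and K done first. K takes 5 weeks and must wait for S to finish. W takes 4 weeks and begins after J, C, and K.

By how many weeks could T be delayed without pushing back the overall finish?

Critical path: S→K→J→W = 8+5+8+4 = 25, so the finish is 25 weeks.
T finishes as early as 14 and must finish by 25.
Slack of T = 24 − 13 = 11 weeks.

11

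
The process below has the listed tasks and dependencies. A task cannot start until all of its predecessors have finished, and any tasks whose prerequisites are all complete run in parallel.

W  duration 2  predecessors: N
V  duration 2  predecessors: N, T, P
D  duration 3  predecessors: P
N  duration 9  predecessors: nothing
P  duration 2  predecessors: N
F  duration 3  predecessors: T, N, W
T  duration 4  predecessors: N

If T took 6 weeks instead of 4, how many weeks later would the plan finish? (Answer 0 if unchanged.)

As given, the longest chain is N→T→F = 9+4+3 = 16, so the finish is 16 weeks.
T lies on that path, so at 6 weeks the path becomes 18 weeks.
That remains the longest chain; total 18 weeks.
Change in finish: 18 − 16 = +2 weeks.

2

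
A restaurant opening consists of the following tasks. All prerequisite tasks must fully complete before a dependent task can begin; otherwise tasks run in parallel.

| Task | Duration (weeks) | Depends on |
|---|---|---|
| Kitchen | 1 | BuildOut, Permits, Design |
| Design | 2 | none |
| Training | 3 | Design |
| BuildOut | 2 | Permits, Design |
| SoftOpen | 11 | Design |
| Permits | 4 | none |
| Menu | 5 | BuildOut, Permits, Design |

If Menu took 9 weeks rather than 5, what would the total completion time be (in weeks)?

15

Actual critical path: Design→SoftOpen = 2+11 = 13 ⇒ 13 weeks.
Menu has 2 weeks of float (longest path through it is 11).
New critical path: Permits→BuildOut→Menu = 4+2+9 = 15 ⇒ 15 weeks.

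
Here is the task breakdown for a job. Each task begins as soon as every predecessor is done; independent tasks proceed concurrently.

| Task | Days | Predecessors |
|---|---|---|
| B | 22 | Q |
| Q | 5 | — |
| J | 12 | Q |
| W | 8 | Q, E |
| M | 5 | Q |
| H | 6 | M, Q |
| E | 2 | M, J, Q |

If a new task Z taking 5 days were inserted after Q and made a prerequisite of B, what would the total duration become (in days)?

Originally the job takes 27 days.
With Z inserted, B now waits for max(Q, Z).
New critical path: Q→Z→B = 5+5+22 = 32 ⇒ 32 days.

32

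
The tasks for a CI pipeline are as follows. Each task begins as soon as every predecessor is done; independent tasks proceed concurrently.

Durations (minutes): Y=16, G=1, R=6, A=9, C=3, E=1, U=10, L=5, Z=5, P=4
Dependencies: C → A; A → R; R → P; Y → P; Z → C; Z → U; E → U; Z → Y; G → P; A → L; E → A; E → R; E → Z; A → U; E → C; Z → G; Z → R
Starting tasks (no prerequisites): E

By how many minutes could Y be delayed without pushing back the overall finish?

E→Z→C→A→U = 1+5+3+9+10 = 28 sets the makespan at 28 minutes.
Longest path through Y: 26 minutes (earliest finish 22, latest finish 24).
So Y can slip 24 − 22 = 2 minutes.

2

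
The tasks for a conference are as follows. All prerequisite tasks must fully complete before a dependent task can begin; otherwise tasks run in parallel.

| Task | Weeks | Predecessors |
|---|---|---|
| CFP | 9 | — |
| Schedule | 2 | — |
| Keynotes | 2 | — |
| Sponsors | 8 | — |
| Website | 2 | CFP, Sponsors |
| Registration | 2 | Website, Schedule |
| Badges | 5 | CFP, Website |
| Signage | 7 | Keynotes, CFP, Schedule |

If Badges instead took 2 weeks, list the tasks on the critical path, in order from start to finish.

CFP, Signage

Actual critical path: CFP→Website→Badges = 9+2+5 = 16 ⇒ 16 weeks.
Badges is on the critical path; changing it to 2 makes that path 13 weeks.
Now CFP→Signage = 9+7 = 16 is longest, so the finish becomes 16 weeks.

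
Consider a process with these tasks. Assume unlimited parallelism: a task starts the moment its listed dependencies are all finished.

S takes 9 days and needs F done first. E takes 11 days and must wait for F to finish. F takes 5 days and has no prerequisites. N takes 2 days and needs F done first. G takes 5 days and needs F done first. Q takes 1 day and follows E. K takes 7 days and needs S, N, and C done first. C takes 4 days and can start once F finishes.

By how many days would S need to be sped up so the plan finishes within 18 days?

Current finish: 21 days; target: 18.
S is on every critical path, so each day cut from S cuts the finish by one (this holds down to a finish of 17).
Need 21 − 18 = 3 days off S → S becomes 6 days, finish becomes 18.

3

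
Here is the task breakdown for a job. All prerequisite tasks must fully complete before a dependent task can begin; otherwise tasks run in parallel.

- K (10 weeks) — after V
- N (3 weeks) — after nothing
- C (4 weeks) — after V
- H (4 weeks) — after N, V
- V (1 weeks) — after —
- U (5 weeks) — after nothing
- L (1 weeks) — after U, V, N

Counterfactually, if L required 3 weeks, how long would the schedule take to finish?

11

Actual critical path: V→K = 1+10 = 11 ⇒ 11 weeks.
L has 5 weeks of float (longest path through it is 6).
That remains the longest chain; total 11 weeks.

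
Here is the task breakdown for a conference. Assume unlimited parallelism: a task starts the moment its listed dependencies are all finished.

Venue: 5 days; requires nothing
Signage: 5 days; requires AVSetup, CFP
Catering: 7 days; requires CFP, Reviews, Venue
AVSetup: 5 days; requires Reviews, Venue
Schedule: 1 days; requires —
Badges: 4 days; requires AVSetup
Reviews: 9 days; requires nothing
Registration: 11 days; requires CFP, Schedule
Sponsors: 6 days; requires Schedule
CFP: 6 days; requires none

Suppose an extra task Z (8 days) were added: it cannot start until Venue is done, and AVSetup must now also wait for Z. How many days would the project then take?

23

Originally the project takes 19 days.
With Z inserted, AVSetup now waits for max(Reviews, Venue, Z).
New critical path: Venue→Z→AVSetup→Signage = 5+8+5+5 = 23 ⇒ 23 days.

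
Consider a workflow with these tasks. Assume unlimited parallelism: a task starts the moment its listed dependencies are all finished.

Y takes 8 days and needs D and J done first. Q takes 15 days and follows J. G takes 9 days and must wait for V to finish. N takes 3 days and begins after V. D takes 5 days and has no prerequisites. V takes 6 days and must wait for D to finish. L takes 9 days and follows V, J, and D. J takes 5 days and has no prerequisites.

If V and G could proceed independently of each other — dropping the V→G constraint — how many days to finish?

20

With the dependency in place, D→V→G = 5+6+9 = 20 sets the finish at 20 days.
Without V→G, G's earliest start moves from 11 to 0.
After: D→V→L = 5+6+9 = 20 → 20 days.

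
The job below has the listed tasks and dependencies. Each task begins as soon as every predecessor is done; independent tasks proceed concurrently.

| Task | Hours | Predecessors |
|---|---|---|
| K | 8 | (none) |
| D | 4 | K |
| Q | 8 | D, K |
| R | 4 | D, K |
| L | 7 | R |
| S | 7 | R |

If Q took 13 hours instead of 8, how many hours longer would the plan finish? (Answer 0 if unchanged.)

Critical path before the change: K→D→R→L = 8+4+4+7 = 23 giving 23 hours.
The longest path through Q is only 20 hours, so Q has float 3.
The binding chain switches to K→D→Q = 8+4+13 = 25; finish 25 hours.
Change in finish: 25 − 23 = +2 hours.

2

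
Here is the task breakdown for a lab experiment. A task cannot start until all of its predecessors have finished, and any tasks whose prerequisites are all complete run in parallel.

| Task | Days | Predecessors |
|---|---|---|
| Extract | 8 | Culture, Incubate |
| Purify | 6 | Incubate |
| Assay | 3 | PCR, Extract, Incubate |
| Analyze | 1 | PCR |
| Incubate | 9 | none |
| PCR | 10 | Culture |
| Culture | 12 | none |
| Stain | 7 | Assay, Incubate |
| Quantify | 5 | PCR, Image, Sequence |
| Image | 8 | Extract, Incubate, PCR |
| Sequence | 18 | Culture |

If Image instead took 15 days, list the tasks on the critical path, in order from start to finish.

Baseline: Culture→PCR→Image→Quantify = 12+10+8+5 = 35 → 35 days.
Image lies on that path, so at 15 days the path becomes 42 days.
The critical path is still Culture→PCR→Image→Quantify; finish is now 42 days.

Culture, PCR, Image, Quantify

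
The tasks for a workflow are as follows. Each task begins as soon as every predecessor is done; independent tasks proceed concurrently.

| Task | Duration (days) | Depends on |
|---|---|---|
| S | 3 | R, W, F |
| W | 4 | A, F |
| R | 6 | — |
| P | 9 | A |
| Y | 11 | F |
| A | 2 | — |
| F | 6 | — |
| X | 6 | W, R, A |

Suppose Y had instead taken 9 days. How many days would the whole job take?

16

Critical path before the change: F→Y = 6+11 = 17 giving 17 days.
Y lies on that path, so at 9 days the path becomes 15 days.
Now F→W→X = 6+4+6 = 16 is longest, so the finish becomes 16 days.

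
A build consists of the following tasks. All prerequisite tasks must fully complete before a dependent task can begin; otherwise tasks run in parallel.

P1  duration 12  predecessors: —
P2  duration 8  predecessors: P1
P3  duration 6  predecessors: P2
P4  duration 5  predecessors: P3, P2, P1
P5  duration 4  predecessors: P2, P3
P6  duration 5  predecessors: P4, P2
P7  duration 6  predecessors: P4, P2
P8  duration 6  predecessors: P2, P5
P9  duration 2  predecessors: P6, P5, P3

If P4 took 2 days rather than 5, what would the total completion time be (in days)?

36

The binding path is P1→P2→P3→P4→P6→P9 = 12+8+6+5+5+2 = 38; finish at 38 days.
P4 is on the critical path; changing it to 2 makes that path 35 days.
Now P1→P2→P3→P5→P8 = 12+8+6+4+6 = 36 is longest, so the finish becomes 36 days.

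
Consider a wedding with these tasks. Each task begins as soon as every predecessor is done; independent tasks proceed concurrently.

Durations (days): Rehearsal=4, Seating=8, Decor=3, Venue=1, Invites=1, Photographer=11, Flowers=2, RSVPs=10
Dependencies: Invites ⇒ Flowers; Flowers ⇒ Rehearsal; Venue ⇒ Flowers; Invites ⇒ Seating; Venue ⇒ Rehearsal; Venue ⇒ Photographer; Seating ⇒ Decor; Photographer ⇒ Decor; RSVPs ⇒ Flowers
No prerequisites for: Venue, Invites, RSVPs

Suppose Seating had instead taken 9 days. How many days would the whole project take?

16

Baseline: RSVPs→Flowers→Rehearsal = 10+2+4 = 16 → 16 days.
Seating is off the critical path — its longest chain is 12 days, giving 4 of slack.
That remains the longest chain; total 16 days.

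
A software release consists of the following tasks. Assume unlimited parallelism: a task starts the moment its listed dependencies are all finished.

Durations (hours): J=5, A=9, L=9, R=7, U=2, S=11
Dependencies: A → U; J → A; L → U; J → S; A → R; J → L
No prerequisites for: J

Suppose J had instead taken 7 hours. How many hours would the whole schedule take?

23

Critical path before the change: J→A→R = 5+9+7 = 21 giving 21 hours.
J is on the critical path; changing it to 7 makes that path 23 hours.
No other chain overtakes it, so the finish is 23 hours.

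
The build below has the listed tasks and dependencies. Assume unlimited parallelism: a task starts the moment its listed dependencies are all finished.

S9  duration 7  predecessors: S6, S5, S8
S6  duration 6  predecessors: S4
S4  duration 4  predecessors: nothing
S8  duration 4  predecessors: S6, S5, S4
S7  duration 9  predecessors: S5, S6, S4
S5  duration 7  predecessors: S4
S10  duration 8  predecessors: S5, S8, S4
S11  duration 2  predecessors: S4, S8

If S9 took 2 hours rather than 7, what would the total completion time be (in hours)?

The binding path is S4→S5→S8→S10 = 4+7+4+8 = 23; finish at 23 hours.
The longest path through S9 is only 22 hours, so S9 has float 1.
No other chain overtakes it, so the finish is 23 hours.

23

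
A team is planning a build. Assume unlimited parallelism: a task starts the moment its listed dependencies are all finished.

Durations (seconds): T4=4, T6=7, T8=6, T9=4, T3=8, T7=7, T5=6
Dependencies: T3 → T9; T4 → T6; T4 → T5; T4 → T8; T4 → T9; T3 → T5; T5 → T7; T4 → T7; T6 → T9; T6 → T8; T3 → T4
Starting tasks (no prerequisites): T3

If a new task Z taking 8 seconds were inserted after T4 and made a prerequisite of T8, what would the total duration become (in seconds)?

26

Originally the project takes 25 seconds.
With Z inserted, T8 now waits for max(T4, T6, Z).
New critical path: T3→T4→Z→T8 = 8+4+8+6 = 26 ⇒ 26 seconds.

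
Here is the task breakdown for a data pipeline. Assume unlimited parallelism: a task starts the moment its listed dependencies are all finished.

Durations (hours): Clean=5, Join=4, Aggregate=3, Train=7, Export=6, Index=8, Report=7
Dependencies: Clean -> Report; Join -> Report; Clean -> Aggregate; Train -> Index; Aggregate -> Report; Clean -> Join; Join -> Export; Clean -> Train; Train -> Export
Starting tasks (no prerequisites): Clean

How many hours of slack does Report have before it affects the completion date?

4

The longest chain is Clean→Train→Index = 5+7+8 = 20; overall finish 20 hours.
Report finishes as early as 16 and must finish by 20.
So Report can slip 20 − 16 = 4 hours.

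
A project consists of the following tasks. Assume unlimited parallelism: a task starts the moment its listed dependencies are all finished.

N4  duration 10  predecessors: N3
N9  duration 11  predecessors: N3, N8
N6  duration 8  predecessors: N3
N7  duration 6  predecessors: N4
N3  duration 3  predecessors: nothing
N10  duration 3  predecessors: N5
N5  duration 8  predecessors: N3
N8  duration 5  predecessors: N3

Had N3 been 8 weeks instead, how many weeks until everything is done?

Actual critical path: N3→N4→N7 = 3+10+6 = 19 ⇒ 19 weeks.
N3 lies on that path, so at 8 weeks the path becomes 24 weeks.
That remains the longest chain; total 24 weeks.

24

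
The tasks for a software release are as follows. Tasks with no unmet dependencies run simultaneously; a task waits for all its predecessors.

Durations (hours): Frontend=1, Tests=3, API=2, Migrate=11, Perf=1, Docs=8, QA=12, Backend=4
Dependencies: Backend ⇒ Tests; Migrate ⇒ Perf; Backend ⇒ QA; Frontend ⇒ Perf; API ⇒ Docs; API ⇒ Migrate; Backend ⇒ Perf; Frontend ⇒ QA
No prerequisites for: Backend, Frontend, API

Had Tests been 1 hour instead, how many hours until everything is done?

16

As given, the longest chain is Backend→QA = 4+12 = 16, so the finish is 16 hours.
The longest path through Tests is only 7 hours, so Tests has float 9.
The critical path is still Backend→QA; finish is now 16 hours.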